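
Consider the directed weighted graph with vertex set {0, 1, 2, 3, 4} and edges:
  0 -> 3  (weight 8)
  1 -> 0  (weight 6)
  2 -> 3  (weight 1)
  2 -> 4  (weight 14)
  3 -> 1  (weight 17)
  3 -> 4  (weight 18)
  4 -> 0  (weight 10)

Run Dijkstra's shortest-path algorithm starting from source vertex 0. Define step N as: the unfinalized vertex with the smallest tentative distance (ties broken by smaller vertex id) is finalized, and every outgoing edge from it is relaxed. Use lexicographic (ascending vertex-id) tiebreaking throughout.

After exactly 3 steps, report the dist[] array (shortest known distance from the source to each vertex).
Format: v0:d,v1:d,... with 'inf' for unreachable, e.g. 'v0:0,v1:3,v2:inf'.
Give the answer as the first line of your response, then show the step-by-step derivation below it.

v0:0,v1:25,v2:inf,v3:8,v4:26

step 1: dist = v0:0,v1:inf,v2:inf,v3:8,v4:inf
step 2: dist = v0:0,v1:25,v2:inf,v3:8,v4:26
step 3: dist = v0:0,v1:25,v2:inf,v3:8,v4:26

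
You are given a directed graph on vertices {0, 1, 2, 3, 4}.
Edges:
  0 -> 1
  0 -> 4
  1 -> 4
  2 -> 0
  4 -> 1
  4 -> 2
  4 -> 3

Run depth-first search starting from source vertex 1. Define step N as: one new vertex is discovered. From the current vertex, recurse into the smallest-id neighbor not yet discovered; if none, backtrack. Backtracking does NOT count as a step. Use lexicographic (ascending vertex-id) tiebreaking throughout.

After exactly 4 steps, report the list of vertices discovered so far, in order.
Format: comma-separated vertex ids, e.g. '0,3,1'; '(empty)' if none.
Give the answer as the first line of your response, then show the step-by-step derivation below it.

1,4,2,0

step 1: discover 1; path=1; order=1
step 2: discover 4; path=1>4; order=1,4
step 3: discover 2; path=1>4>2; order=1,4,2
step 4: discover 0; path=1>4>2>0; order=1,4,2,0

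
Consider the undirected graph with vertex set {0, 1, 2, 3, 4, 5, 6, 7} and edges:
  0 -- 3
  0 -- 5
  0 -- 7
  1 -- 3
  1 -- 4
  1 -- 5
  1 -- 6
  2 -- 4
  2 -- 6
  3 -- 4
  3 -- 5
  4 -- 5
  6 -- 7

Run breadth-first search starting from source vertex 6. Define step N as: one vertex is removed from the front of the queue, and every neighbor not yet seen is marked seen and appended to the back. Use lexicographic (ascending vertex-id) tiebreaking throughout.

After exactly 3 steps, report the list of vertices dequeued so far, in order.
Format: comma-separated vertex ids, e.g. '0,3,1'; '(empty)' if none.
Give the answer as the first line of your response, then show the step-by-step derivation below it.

6,1,2

step 1: dequeue 6; queue=[1,2,7]; order=6
step 2: dequeue 1; queue=[2,7,3,4,5]; order=6,1
step 3: dequeue 2; queue=[7,3,4,5]; order=6,1,2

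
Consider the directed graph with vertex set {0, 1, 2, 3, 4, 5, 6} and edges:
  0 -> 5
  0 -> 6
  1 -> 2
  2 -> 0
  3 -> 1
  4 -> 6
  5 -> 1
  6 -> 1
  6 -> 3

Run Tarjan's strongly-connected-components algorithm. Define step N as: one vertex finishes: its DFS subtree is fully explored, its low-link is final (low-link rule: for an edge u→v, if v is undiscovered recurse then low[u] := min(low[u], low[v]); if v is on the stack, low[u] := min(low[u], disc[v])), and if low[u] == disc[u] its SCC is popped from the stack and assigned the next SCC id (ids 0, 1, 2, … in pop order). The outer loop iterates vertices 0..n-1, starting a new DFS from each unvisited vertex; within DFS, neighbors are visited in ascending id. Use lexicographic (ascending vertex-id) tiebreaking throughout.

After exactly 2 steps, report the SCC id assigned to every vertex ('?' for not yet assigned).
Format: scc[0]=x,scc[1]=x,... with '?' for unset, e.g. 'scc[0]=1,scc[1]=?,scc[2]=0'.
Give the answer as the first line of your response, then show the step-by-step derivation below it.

scc[0]=?,scc[1]=?,scc[2]=?,scc[3]=?,scc[4]=?,scc[5]=?,scc[6]=?

step 1: low=(low[0]=0,low[1]=2,low[2]=0,low[3]=?,low[4]=?,low[5]=1,low[6]=?); scc=(scc[0]=?,scc[1]=?,scc[2]=?,scc[3]=?,scc[4]=?,scc[5]=?,scc[6]=?)
step 2: low=(low[0]=0,low[1]=0,low[2]=0,low[3]=?,low[4]=?,low[5]=1,low[6]=?); scc=(scc[0]=?,scc[1]=?,scc[2]=?,scc[3]=?,scc[4]=?,scc[5]=?,scc[6]=?)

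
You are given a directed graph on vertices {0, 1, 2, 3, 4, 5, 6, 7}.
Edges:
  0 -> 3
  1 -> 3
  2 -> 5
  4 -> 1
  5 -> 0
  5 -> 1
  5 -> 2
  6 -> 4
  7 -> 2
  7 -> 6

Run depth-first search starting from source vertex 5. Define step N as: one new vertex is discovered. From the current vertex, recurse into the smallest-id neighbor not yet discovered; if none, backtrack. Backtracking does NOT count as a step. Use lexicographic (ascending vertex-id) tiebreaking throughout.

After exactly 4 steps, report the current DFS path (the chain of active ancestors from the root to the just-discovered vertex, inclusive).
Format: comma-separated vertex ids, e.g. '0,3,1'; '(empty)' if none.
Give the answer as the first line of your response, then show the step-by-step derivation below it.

5,1

step 1: discover 5; path=5; order=5
step 2: discover 0; path=5>0; order=5,0
step 3: discover 3; path=5>0>3; order=5,0,3
step 4: discover 1; path=5>1; order=5,0,3,1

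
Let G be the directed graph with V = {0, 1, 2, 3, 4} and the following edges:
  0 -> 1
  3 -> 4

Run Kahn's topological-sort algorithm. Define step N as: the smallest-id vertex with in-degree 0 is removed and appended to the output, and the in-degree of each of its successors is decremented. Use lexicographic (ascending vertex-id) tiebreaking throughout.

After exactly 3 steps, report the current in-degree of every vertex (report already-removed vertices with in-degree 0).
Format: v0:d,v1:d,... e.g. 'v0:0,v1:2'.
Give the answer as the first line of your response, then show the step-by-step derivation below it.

v0:0,v1:0,v2:0,v3:0,v4:1

step 1: output 0; order=[0]; indeg=(0,0,0,0,1)
step 2: output 1; order=[0,1]; indeg=(0,0,0,0,1)
step 3: output 2; order=[0,1,2]; indeg=(0,0,0,0,1)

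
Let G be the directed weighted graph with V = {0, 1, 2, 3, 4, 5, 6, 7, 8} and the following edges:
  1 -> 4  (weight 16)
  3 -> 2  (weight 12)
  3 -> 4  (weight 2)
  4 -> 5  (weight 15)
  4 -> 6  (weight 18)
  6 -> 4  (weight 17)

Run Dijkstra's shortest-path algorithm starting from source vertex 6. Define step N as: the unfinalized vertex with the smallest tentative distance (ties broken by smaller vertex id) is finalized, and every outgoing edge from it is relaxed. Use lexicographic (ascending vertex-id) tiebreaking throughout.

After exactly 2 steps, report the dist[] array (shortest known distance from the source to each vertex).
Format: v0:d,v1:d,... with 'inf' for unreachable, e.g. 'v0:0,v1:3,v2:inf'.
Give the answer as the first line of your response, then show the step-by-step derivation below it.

v0:inf,v1:inf,v2:inf,v3:inf,v4:17,v5:32,v6:0,v7:inf,v8:inf

step 1: dist = v0:inf,v1:inf,v2:inf,v3:inf,v4:17,v5:inf,v6:0,v7:inf,v8:inf
step 2: dist = v0:inf,v1:inf,v2:inf,v3:inf,v4:17,v5:32,v6:0,v7:inf,v8:inf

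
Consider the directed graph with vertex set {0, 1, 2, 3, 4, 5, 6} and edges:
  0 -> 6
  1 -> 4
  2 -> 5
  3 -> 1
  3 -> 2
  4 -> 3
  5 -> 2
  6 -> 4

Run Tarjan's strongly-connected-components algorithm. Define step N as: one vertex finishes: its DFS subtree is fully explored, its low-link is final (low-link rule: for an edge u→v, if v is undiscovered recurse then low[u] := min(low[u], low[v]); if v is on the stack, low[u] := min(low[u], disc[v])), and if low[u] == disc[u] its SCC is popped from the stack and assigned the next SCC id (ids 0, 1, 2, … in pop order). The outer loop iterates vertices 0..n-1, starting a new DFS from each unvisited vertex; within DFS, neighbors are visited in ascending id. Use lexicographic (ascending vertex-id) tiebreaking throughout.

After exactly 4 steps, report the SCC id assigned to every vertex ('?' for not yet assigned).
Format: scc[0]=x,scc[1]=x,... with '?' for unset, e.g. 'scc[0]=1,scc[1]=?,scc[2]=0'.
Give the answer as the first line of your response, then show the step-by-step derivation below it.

scc[0]=?,scc[1]=?,scc[2]=0,scc[3]=?,scc[4]=?,scc[5]=0,scc[6]=?

step 1: low=(low[0]=0,low[1]=2,low[2]=?,low[3]=3,low[4]=2,low[5]=?,low[6]=1); scc=(scc[0]=?,scc[1]=?,scc[2]=?,scc[3]=?,scc[4]=?,scc[5]=?,scc[6]=?)
step 2: low=(low[0]=0,low[1]=2,low[2]=5,low[3]=2,low[4]=2,low[5]=5,low[6]=1); scc=(scc[0]=?,scc[1]=?,scc[2]=?,scc[3]=?,scc[4]=?,scc[5]=?,scc[6]=?)
step 3: low=(low[0]=0,low[1]=2,low[2]=5,low[3]=2,low[4]=2,low[5]=5,low[6]=1); scc=(scc[0]=?,scc[1]=?,scc[2]=0,scc[3]=?,scc[4]=?,scc[5]=0,scc[6]=?)
step 4: low=(low[0]=0,low[1]=2,low[2]=5,low[3]=2,low[4]=2,low[5]=5,low[6]=1); scc=(scc[0]=?,scc[1]=?,scc[2]=0,scc[3]=?,scc[4]=?,scc[5]=0,scc[6]=?)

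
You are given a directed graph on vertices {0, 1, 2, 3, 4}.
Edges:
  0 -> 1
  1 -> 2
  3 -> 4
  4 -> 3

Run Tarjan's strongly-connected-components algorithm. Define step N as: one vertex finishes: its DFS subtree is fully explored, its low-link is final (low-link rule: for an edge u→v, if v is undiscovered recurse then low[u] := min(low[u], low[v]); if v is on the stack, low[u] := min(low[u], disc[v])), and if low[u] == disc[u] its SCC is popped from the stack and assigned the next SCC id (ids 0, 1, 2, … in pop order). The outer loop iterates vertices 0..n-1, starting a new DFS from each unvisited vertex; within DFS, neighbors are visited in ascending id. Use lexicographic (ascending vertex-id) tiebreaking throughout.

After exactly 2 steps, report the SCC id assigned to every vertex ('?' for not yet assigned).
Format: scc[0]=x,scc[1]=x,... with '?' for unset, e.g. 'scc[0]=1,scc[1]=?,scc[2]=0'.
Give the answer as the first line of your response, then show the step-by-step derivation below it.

scc[0]=?,scc[1]=1,scc[2]=0,scc[3]=?,scc[4]=?

step 1: low=(low[0]=0,low[1]=1,low[2]=2,low[3]=?,low[4]=?); scc=(scc[0]=?,scc[1]=?,scc[2]=0,scc[3]=?,scc[4]=?)
step 2: low=(low[0]=0,low[1]=1,low[2]=2,low[3]=?,low[4]=?); scc=(scc[0]=?,scc[1]=1,scc[2]=0,scc[3]=?,scc[4]=?)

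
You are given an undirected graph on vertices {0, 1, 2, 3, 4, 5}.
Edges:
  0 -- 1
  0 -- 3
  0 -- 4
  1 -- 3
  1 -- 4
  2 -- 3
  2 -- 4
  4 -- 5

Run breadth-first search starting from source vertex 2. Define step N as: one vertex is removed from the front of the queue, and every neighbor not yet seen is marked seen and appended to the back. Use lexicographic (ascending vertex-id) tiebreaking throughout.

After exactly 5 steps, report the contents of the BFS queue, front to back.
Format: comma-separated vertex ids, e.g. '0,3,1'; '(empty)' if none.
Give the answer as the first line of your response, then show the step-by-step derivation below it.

5

step 1: dequeue 2; queue=[3,4]; order=2
step 2: dequeue 3; queue=[4,0,1]; order=2,3
step 3: dequeue 4; queue=[0,1,5]; order=2,3,4
step 4: dequeue 0; queue=[1,5]; order=2,3,4,0
step 5: dequeue 1; queue=[5]; order=2,3,4,0,1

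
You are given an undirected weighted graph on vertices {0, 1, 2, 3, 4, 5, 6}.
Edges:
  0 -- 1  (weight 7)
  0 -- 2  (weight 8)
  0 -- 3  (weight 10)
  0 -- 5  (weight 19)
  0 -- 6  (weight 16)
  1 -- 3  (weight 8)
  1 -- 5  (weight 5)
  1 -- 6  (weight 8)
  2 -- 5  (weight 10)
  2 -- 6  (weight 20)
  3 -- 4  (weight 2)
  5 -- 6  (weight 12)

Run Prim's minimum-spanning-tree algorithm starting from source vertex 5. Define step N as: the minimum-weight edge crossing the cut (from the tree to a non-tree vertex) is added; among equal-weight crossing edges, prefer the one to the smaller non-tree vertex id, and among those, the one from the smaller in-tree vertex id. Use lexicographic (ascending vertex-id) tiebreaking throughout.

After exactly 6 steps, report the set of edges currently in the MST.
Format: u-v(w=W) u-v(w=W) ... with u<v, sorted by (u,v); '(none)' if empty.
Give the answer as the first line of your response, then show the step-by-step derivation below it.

0-1(w=7) 0-2(w=8) 1-3(w=8) 1-5(w=5) 1-6(w=8) 3-4(w=2)

step 1: add edge 1-5 (w=5); MST = {1-5(w=5)}
step 2: add edge 0-1 (w=7); MST = {0-1(w=7) 1-5(w=5)}
step 3: add edge 0-2 (w=8); MST = {0-1(w=7) 0-2(w=8) 1-5(w=5)}
step 4: add edge 1-3 (w=8); MST = {0-1(w=7) 0-2(w=8) 1-3(w=8) 1-5(w=5)}
step 5: add edge 3-4 (w=2); MST = {0-1(w=7) 0-2(w=8) 1-3(w=8) 1-5(w=5) 3-4(w=2)}
step 6: add edge 1-6 (w=8); MST = {0-1(w=7) 0-2(w=8) 1-3(w=8) 1-5(w=5) 1-6(w=8) 3-4(w=2)}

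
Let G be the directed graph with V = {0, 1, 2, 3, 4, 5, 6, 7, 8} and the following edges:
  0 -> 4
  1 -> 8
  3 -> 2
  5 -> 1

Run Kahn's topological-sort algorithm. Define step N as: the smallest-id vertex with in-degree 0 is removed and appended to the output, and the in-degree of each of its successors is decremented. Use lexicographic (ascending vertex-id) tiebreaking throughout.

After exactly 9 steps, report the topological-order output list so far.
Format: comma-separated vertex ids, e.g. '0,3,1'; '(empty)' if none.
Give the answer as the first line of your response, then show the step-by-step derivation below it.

0,3,2,4,5,1,6,7,8

step 1: output 0; order=[0]; indeg=(0,1,1,0,0,0,0,0,1)
step 2: output 3; order=[0,3]; indeg=(0,1,0,0,0,0,0,0,1)
step 3: output 2; order=[0,3,2]; indeg=(0,1,0,0,0,0,0,0,1)
step 4: output 4; order=[0,3,2,4]; indeg=(0,1,0,0,0,0,0,0,1)
step 5: output 5; order=[0,3,2,4,5]; indeg=(0,0,0,0,0,0,0,0,1)
step 6: output 1; order=[0,3,2,4,5,1]; indeg=(0,0,0,0,0,0,0,0,0)
step 7: output 6; order=[0,3,2,4,5,1,6]; indeg=(0,0,0,0,0,0,0,0,0)
step 8: output 7; order=[0,3,2,4,5,1,6,7]; indeg=(0,0,0,0,0,0,0,0,0)
step 9: output 8; order=[0,3,2,4,5,1,6,7,8]; indeg=(0,0,0,0,0,0,0,0,0)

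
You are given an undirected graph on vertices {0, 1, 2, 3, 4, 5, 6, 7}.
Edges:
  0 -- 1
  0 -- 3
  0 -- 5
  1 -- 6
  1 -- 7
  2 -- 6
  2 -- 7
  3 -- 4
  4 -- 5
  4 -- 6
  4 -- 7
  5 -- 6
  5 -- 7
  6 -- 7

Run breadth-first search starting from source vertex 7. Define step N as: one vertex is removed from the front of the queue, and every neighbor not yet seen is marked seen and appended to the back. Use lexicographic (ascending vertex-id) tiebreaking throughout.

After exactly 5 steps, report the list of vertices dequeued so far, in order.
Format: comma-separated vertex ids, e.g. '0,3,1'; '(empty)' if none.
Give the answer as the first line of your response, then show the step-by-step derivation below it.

7,1,2,4,5

step 1: dequeue 7; queue=[1,2,4,5,6]; order=7
step 2: dequeue 1; queue=[2,4,5,6,0]; order=7,1
step 3: dequeue 2; queue=[4,5,6,0]; order=7,1,2
step 4: dequeue 4; queue=[5,6,0,3]; order=7,1,2,4
step 5: dequeue 5; queue=[6,0,3]; order=7,1,2,4,5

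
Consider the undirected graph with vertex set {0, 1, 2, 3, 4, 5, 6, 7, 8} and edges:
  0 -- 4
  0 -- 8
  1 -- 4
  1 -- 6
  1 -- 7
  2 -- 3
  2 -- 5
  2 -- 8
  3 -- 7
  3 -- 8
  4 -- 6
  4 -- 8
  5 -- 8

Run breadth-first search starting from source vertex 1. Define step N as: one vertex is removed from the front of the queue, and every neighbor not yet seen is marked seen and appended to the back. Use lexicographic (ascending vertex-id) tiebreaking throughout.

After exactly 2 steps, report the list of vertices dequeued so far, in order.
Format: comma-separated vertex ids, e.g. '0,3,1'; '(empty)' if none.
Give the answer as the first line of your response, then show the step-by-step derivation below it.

1,4

step 1: dequeue 1; queue=[4,6,7]; order=1
step 2: dequeue 4; queue=[6,7,0,8]; order=1,4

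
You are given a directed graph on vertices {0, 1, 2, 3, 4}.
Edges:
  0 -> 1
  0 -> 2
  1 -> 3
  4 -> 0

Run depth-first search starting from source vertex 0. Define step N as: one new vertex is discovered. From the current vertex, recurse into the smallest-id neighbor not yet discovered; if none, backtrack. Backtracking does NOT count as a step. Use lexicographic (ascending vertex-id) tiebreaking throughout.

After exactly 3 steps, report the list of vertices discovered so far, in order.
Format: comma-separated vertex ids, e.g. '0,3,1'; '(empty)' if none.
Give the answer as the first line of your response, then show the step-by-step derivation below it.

0,1,3

step 1: discover 0; path=0; order=0
step 2: discover 1; path=0>1; order=0,1
step 3: discover 3; path=0>1>3; order=0,1,3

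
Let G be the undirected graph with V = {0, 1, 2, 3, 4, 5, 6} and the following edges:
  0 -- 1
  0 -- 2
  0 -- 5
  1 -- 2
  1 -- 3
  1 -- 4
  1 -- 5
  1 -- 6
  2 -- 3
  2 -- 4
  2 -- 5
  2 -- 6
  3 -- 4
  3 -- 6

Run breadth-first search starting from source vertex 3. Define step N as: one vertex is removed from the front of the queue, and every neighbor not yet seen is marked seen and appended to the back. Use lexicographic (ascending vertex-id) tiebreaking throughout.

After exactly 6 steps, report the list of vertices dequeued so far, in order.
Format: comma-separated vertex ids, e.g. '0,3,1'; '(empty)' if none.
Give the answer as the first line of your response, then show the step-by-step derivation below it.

3,1,2,4,6,0

step 1: dequeue 3; queue=[1,2,4,6]; order=3
step 2: dequeue 1; queue=[2,4,6,0,5]; order=3,1
step 3: dequeue 2; queue=[4,6,0,5]; order=3,1,2
step 4: dequeue 4; queue=[6,0,5]; order=3,1,2,4
step 5: dequeue 6; queue=[0,5]; order=3,1,2,4,6
step 6: dequeue 0; queue=[5]; order=3,1,2,4,6,0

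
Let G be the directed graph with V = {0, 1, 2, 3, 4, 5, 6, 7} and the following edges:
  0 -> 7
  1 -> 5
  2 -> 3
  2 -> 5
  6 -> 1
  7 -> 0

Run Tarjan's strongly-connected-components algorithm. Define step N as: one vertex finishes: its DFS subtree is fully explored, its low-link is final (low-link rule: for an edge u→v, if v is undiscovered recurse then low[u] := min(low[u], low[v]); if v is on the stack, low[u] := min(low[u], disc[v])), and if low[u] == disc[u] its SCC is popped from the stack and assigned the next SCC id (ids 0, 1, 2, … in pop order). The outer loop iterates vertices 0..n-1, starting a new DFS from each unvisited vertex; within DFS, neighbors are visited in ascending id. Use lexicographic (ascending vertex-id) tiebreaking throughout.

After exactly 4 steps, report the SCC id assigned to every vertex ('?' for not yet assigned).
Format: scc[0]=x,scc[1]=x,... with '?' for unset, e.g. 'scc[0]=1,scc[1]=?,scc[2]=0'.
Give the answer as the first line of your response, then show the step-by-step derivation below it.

scc[0]=0,scc[1]=2,scc[2]=?,scc[3]=?,scc[4]=?,scc[5]=1,scc[6]=?,scc[7]=0

step 1: low=(low[0]=0,low[1]=?,low[2]=?,low[3]=?,low[4]=?,low[5]=?,low[6]=?,low[7]=0); scc=(scc[0]=?,scc[1]=?,scc[2]=?,scc[3]=?,scc[4]=?,scc[5]=?,scc[6]=?,scc[7]=?)
step 2: low=(low[0]=0,low[1]=?,low[2]=?,low[3]=?,low[4]=?,low[5]=?,low[6]=?,low[7]=0); scc=(scc[0]=0,scc[1]=?,scc[2]=?,scc[3]=?,scc[4]=?,scc[5]=?,scc[6]=?,scc[7]=0)
step 3: low=(low[0]=0,low[1]=2,low[2]=?,low[3]=?,low[4]=?,low[5]=3,low[6]=?,low[7]=0); scc=(scc[0]=0,scc[1]=?,scc[2]=?,scc[3]=?,scc[4]=?,scc[5]=1,scc[6]=?,scc[7]=0)
step 4: low=(low[0]=0,low[1]=2,low[2]=?,low[3]=?,low[4]=?,low[5]=3,low[6]=?,low[7]=0); scc=(scc[0]=0,scc[1]=2,scc[2]=?,scc[3]=?,scc[4]=?,scc[5]=1,scc[6]=?,scc[7]=0)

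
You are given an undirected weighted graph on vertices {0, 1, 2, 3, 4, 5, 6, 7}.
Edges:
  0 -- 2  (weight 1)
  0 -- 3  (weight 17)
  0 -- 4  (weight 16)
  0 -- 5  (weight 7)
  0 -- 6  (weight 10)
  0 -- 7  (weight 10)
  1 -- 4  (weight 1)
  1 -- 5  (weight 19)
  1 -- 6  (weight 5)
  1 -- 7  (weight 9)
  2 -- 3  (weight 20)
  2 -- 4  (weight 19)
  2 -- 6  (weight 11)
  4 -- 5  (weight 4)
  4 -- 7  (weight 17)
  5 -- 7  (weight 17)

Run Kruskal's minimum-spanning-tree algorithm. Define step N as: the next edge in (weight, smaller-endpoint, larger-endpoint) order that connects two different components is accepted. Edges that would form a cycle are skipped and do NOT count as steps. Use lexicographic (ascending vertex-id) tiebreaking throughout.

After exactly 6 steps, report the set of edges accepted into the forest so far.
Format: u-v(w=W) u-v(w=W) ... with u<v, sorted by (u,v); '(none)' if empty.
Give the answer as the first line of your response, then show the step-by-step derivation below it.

0-2(w=1) 0-5(w=7) 1-4(w=1) 1-6(w=5) 1-7(w=9) 4-5(w=4)

step 1: add edge 0-2 (w=1); MST = {0-2(w=1)}
step 2: add edge 1-4 (w=1); MST = {0-2(w=1) 1-4(w=1)}
step 3: add edge 4-5 (w=4); MST = {0-2(w=1) 1-4(w=1) 4-5(w=4)}
step 4: add edge 1-6 (w=5); MST = {0-2(w=1) 1-4(w=1) 1-6(w=5) 4-5(w=4)}
step 5: add edge 0-5 (w=7); MST = {0-2(w=1) 0-5(w=7) 1-4(w=1) 1-6(w=5) 4-5(w=4)}
step 6: add edge 1-7 (w=9); MST = {0-2(w=1) 0-5(w=7) 1-4(w=1) 1-6(w=5) 1-7(w=9) 4-5(w=4)}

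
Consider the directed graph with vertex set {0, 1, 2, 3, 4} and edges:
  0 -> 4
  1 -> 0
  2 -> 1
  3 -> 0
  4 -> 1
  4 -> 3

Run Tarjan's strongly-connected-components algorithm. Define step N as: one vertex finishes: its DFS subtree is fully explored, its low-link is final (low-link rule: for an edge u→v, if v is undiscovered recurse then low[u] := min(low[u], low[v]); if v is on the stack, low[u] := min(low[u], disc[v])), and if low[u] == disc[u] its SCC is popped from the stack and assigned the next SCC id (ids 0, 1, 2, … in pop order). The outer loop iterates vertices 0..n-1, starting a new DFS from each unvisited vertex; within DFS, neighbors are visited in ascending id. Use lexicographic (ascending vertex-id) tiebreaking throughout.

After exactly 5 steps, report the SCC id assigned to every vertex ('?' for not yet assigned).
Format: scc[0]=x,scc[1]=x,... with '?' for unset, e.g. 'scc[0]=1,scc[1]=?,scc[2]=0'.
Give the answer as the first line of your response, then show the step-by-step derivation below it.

scc[0]=0,scc[1]=0,scc[2]=1,scc[3]=0,scc[4]=0

step 1: low=(low[0]=0,low[1]=0,low[2]=?,low[3]=?,low[4]=1); scc=(scc[0]=?,scc[1]=?,scc[2]=?,scc[3]=?,scc[4]=?)
step 2: low=(low[0]=0,low[1]=0,low[2]=?,low[3]=0,low[4]=0); scc=(scc[0]=?,scc[1]=?,scc[2]=?,scc[3]=?,scc[4]=?)
step 3: low=(low[0]=0,low[1]=0,low[2]=?,low[3]=0,low[4]=0); scc=(scc[0]=?,scc[1]=?,scc[2]=?,scc[3]=?,scc[4]=?)
step 4: low=(low[0]=0,low[1]=0,low[2]=?,low[3]=0,low[4]=0); scc=(scc[0]=0,scc[1]=0,scc[2]=?,scc[3]=0,scc[4]=0)
step 5: low=(low[0]=0,low[1]=0,low[2]=4,low[3]=0,low[4]=0); scc=(scc[0]=0,scc[1]=0,scc[2]=1,scc[3]=0,scc[4]=0)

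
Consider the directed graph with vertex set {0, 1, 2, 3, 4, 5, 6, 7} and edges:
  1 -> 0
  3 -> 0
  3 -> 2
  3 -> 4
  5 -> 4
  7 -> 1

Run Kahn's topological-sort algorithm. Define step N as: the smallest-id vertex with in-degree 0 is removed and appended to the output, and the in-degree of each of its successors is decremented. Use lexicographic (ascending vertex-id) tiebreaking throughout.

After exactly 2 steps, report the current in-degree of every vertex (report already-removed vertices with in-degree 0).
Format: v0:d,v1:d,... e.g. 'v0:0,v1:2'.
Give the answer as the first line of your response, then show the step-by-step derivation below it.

v0:1,v1:1,v2:0,v3:0,v4:1,v5:0,v6:0,v7:0

step 1: output 3; order=[3]; indeg=(1,1,0,0,1,0,0,0)
step 2: output 2; order=[3,2]; indeg=(1,1,0,0,1,0,0,0)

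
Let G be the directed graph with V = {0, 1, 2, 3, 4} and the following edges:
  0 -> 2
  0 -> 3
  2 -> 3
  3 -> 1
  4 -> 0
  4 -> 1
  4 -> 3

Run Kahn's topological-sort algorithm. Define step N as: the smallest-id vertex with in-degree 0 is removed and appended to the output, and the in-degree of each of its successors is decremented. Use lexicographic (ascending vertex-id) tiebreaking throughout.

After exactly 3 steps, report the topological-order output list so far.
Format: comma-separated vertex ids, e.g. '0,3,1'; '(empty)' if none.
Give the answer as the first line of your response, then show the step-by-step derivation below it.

4,0,2

step 1: output 4; order=[4]; indeg=(0,1,1,2,0)
step 2: output 0; order=[4,0]; indeg=(0,1,0,1,0)
step 3: output 2; order=[4,0,2]; indeg=(0,1,0,0,0)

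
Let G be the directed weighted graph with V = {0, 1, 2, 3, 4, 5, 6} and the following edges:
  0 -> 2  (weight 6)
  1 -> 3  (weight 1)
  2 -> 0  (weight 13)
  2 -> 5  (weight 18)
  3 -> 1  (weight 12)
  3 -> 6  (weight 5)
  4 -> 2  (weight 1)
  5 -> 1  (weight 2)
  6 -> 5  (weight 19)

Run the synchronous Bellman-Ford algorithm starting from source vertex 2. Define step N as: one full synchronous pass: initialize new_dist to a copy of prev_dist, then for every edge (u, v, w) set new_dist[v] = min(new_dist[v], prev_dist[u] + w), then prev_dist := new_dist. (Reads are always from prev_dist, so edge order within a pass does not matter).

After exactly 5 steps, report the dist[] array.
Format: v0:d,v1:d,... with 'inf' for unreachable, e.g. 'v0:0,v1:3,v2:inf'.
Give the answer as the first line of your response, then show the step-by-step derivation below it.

v0:13,v1:20,v2:0,v3:21,v4:inf,v5:18,v6:26

step 1: dist = v0:13,v1:inf,v2:0,v3:inf,v4:inf,v5:18,v6:inf
step 2: dist = v0:13,v1:20,v2:0,v3:inf,v4:inf,v5:18,v6:inf
step 3: dist = v0:13,v1:20,v2:0,v3:21,v4:inf,v5:18,v6:inf
step 4: dist = v0:13,v1:20,v2:0,v3:21,v4:inf,v5:18,v6:26
step 5: dist = v0:13,v1:20,v2:0,v3:21,v4:inf,v5:18,v6:26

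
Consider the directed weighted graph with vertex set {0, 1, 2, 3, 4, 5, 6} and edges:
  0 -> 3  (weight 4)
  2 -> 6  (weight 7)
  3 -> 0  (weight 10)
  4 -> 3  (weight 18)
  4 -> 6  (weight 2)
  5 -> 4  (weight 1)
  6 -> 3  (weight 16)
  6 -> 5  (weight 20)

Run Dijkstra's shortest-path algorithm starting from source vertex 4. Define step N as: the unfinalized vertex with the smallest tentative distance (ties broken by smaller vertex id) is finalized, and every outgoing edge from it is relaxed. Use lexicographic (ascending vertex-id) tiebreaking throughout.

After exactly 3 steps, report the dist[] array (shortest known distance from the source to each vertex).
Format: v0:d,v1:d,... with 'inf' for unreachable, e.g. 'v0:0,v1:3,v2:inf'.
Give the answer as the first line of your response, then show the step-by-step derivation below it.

v0:28,v1:inf,v2:inf,v3:18,v4:0,v5:22,v6:2

step 1: dist = v0:inf,v1:inf,v2:inf,v3:18,v4:0,v5:inf,v6:2
step 2: dist = v0:inf,v1:inf,v2:inf,v3:18,v4:0,v5:22,v6:2
step 3: dist = v0:28,v1:inf,v2:inf,v3:18,v4:0,v5:22,v6:2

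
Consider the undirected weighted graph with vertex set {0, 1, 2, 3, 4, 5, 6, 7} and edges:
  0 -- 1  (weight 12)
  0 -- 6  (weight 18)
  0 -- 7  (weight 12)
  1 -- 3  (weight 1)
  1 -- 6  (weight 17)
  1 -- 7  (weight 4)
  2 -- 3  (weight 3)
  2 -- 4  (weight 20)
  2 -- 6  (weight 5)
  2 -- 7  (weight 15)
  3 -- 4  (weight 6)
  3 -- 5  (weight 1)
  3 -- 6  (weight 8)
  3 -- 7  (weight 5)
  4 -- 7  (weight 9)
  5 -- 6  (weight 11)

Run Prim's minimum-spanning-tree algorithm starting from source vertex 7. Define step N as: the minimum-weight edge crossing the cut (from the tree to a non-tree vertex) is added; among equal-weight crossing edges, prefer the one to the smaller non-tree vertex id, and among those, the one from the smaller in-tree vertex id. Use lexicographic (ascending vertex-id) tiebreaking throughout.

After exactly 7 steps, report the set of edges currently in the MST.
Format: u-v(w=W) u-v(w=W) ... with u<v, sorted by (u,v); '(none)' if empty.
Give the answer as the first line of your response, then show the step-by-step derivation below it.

0-1(w=12) 1-3(w=1) 1-7(w=4) 2-3(w=3) 2-6(w=5) 3-4(w=6) 3-5(w=1)

step 1: add edge 1-7 (w=4); MST = {1-7(w=4)}
step 2: add edge 1-3 (w=1); MST = {1-3(w=1) 1-7(w=4)}
step 3: add edge 3-5 (w=1); MST = {1-3(w=1) 1-7(w=4) 3-5(w=1)}
step 4: add edge 2-3 (w=3); MST = {1-3(w=1) 1-7(w=4) 2-3(w=3) 3-5(w=1)}
step 5: add edge 2-6 (w=5); MST = {1-3(w=1) 1-7(w=4) 2-3(w=3) 2-6(w=5) 3-5(w=1)}
step 6: add edge 3-4 (w=6); MST = {1-3(w=1) 1-7(w=4) 2-3(w=3) 2-6(w=5) 3-4(w=6) 3-5(w=1)}
step 7: add edge 0-1 (w=12); MST = {0-1(w=12) 1-3(w=1) 1-7(w=4) 2-3(w=3) 2-6(w=5) 3-4(w=6) 3-5(w=1)}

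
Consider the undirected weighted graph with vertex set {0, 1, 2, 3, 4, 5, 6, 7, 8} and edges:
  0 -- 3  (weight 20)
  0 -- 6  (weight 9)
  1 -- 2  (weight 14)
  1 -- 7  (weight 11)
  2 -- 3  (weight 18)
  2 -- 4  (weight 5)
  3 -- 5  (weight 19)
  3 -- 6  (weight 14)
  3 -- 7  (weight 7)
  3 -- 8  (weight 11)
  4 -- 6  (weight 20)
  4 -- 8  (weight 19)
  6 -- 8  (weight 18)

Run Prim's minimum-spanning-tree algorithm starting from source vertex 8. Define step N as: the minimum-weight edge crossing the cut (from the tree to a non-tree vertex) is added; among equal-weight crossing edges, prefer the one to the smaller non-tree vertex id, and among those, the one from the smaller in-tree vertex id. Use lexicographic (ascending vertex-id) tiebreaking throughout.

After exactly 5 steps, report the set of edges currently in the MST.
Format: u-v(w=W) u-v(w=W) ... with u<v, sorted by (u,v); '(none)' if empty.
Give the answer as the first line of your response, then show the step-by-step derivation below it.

1-2(w=14) 1-7(w=11) 2-4(w=5) 3-7(w=7) 3-8(w=11)

step 1: add edge 3-8 (w=11); MST = {3-8(w=11)}
step 2: add edge 3-7 (w=7); MST = {3-7(w=7) 3-8(w=11)}
step 3: add edge 1-7 (w=11); MST = {1-7(w=11) 3-7(w=7) 3-8(w=11)}
step 4: add edge 1-2 (w=14); MST = {1-2(w=14) 1-7(w=11) 3-7(w=7) 3-8(w=11)}
step 5: add edge 2-4 (w=5); MST = {1-2(w=14) 1-7(w=11) 2-4(w=5) 3-7(w=7) 3-8(w=11)}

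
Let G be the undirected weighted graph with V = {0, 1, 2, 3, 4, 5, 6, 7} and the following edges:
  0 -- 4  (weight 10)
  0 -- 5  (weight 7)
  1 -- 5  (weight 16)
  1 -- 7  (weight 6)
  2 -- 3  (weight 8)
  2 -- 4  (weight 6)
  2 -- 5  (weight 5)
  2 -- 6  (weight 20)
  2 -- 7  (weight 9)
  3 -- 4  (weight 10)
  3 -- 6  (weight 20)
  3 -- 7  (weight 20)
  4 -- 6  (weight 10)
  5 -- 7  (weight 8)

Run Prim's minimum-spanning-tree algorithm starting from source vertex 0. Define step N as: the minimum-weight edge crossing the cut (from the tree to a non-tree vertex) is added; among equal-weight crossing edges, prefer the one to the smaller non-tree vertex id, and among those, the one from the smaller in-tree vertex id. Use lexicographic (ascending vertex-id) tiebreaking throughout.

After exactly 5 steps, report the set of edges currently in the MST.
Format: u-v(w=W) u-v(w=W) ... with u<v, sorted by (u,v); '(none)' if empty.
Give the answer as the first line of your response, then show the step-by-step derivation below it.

0-5(w=7) 2-3(w=8) 2-4(w=6) 2-5(w=5) 5-7(w=8)

step 1: add edge 0-5 (w=7); MST = {0-5(w=7)}
step 2: add edge 2-5 (w=5); MST = {0-5(w=7) 2-5(w=5)}
step 3: add edge 2-4 (w=6); MST = {0-5(w=7) 2-4(w=6) 2-5(w=5)}
step 4: add edge 2-3 (w=8); MST = {0-5(w=7) 2-3(w=8) 2-4(w=6) 2-5(w=5)}
step 5: add edge 5-7 (w=8); MST = {0-5(w=7) 2-3(w=8) 2-4(w=6) 2-5(w=5) 5-7(w=8)}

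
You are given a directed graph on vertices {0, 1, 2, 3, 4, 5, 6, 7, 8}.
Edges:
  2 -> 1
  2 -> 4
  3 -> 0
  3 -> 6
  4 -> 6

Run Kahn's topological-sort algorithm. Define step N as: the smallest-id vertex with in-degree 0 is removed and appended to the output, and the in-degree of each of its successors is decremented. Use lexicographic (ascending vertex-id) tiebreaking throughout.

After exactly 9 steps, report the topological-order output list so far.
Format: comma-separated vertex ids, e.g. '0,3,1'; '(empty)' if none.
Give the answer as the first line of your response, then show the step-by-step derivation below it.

2,1,3,0,4,5,6,7,8

step 1: output 2; order=[2]; indeg=(1,0,0,0,0,0,2,0,0)
step 2: output 1; order=[2,1]; indeg=(1,0,0,0,0,0,2,0,0)
step 3: output 3; order=[2,1,3]; indeg=(0,0,0,0,0,0,1,0,0)
step 4: output 0; order=[2,1,3,0]; indeg=(0,0,0,0,0,0,1,0,0)
step 5: output 4; order=[2,1,3,0,4]; indeg=(0,0,0,0,0,0,0,0,0)
step 6: output 5; order=[2,1,3,0,4,5]; indeg=(0,0,0,0,0,0,0,0,0)
step 7: output 6; order=[2,1,3,0,4,5,6]; indeg=(0,0,0,0,0,0,0,0,0)
step 8: output 7; order=[2,1,3,0,4,5,6,7]; indeg=(0,0,0,0,0,0,0,0,0)
step 9: output 8; order=[2,1,3,0,4,5,6,7,8]; indeg=(0,0,0,0,0,0,0,0,0)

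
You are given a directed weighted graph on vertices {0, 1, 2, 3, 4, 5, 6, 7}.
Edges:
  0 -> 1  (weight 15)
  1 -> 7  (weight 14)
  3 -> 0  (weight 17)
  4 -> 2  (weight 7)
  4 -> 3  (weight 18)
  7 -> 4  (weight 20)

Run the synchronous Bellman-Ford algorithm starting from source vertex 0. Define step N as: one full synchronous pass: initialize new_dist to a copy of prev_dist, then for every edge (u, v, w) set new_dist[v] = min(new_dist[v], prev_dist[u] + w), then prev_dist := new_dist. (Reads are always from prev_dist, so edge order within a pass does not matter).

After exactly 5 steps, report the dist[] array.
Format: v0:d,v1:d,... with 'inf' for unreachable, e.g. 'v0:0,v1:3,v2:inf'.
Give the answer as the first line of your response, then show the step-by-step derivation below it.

v0:0,v1:15,v2:56,v3:67,v4:49,v5:inf,v6:inf,v7:29

step 1: dist = v0:0,v1:15,v2:inf,v3:inf,v4:inf,v5:inf,v6:inf,v7:inf
step 2: dist = v0:0,v1:15,v2:inf,v3:inf,v4:inf,v5:inf,v6:inf,v7:29
step 3: dist = v0:0,v1:15,v2:inf,v3:inf,v4:49,v5:inf,v6:inf,v7:29
step 4: dist = v0:0,v1:15,v2:56,v3:67,v4:49,v5:inf,v6:inf,v7:29
step 5: dist = v0:0,v1:15,v2:56,v3:67,v4:49,v5:inf,v6:inf,v7:29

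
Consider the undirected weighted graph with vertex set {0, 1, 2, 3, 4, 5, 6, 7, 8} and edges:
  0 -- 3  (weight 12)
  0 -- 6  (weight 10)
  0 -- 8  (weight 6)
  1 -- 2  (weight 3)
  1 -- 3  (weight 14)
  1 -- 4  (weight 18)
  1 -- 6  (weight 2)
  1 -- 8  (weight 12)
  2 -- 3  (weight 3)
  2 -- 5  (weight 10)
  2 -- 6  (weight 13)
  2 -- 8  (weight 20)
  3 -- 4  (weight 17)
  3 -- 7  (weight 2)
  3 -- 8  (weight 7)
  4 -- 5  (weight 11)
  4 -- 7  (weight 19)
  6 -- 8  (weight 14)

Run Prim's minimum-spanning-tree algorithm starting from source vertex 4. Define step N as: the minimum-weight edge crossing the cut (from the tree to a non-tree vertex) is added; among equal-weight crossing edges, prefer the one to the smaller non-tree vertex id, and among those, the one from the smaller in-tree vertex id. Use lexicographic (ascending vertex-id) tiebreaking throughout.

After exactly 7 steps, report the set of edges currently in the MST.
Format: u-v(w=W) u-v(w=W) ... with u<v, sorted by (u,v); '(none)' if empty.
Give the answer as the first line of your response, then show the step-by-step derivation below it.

1-2(w=3) 1-6(w=2) 2-3(w=3) 2-5(w=10) 3-7(w=2) 3-8(w=7) 4-5(w=11)

step 1: add edge 4-5 (w=11); MST = {4-5(w=11)}
step 2: add edge 2-5 (w=10); MST = {2-5(w=10) 4-5(w=11)}
step 3: add edge 1-2 (w=3); MST = {1-2(w=3) 2-5(w=10) 4-5(w=11)}
step 4: add edge 1-6 (w=2); MST = {1-2(w=3) 1-6(w=2) 2-5(w=10) 4-5(w=11)}
step 5: add edge 2-3 (w=3); MST = {1-2(w=3) 1-6(w=2) 2-3(w=3) 2-5(w=10) 4-5(w=11)}
step 6: add edge 3-7 (w=2); MST = {1-2(w=3) 1-6(w=2) 2-3(w=3) 2-5(w=10) 3-7(w=2) 4-5(w=11)}
step 7: add edge 3-8 (w=7); MST = {1-2(w=3) 1-6(w=2) 2-3(w=3) 2-5(w=10) 3-7(w=2) 3-8(w=7) 4-5(w=11)}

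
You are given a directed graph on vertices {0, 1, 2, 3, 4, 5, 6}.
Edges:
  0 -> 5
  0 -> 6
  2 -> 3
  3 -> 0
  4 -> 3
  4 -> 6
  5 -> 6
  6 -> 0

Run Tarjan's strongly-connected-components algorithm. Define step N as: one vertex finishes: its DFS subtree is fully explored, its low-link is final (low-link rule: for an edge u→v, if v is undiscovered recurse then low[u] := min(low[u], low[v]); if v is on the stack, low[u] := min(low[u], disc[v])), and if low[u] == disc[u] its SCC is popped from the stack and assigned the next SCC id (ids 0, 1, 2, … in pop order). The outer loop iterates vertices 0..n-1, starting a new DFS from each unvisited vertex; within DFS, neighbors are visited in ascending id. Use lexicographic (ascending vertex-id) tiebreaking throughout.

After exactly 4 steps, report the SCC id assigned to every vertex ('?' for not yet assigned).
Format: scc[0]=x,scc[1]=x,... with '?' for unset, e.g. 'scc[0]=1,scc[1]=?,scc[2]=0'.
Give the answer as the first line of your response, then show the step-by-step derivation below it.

scc[0]=0,scc[1]=1,scc[2]=?,scc[3]=?,scc[4]=?,scc[5]=0,scc[6]=0

step 1: low=(low[0]=0,low[1]=?,low[2]=?,low[3]=?,low[4]=?,low[5]=1,low[6]=0); scc=(scc[0]=?,scc[1]=?,scc[2]=?,scc[3]=?,scc[4]=?,scc[5]=?,scc[6]=?)
step 2: low=(low[0]=0,low[1]=?,low[2]=?,low[3]=?,low[4]=?,low[5]=0,low[6]=0); scc=(scc[0]=?,scc[1]=?,scc[2]=?,scc[3]=?,scc[4]=?,scc[5]=?,scc[6]=?)
step 3: low=(low[0]=0,low[1]=?,low[2]=?,low[3]=?,low[4]=?,low[5]=0,low[6]=0); scc=(scc[0]=0,scc[1]=?,scc[2]=?,scc[3]=?,scc[4]=?,scc[5]=0,scc[6]=0)
step 4: low=(low[0]=0,low[1]=3,low[2]=?,low[3]=?,low[4]=?,low[5]=0,low[6]=0); scc=(scc[0]=0,scc[1]=1,scc[2]=?,scc[3]=?,scc[4]=?,scc[5]=0,scc[6]=0)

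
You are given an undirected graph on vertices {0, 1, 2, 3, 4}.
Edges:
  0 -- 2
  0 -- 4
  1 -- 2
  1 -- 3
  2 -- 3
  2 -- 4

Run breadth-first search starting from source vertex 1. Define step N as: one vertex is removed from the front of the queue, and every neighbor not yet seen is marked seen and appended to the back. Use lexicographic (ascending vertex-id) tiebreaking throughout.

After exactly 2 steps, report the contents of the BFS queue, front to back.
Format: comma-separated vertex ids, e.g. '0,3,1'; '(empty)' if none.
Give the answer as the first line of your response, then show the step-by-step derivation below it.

3,0,4

step 1: dequeue 1; queue=[2,3]; order=1
step 2: dequeue 2; queue=[3,0,4]; order=1,2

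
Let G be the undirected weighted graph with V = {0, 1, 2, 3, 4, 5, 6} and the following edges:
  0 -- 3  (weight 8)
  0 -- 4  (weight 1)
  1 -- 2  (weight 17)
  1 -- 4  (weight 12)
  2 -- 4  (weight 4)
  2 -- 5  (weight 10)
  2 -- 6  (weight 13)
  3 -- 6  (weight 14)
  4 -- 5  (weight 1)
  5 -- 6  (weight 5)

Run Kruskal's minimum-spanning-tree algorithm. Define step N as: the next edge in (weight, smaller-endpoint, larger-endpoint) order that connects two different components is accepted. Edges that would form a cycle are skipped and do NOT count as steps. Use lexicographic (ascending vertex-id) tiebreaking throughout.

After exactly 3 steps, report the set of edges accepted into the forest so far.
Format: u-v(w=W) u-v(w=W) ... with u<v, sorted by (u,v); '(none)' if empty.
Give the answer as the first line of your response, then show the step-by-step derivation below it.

0-4(w=1) 2-4(w=4) 4-5(w=1)

step 1: add edge 0-4 (w=1); MST = {0-4(w=1)}
step 2: add edge 4-5 (w=1); MST = {0-4(w=1) 4-5(w=1)}
step 3: add edge 2-4 (w=4); MST = {0-4(w=1) 2-4(w=4) 4-5(w=1)}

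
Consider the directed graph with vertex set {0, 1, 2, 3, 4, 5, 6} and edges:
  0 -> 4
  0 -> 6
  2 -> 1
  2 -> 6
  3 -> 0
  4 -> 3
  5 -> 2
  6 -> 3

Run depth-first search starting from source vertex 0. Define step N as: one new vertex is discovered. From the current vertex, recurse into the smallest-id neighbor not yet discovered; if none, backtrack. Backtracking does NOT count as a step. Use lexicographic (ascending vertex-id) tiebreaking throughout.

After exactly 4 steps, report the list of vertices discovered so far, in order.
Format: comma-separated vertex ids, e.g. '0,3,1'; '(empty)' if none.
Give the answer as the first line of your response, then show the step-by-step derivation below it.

0,4,3,6

step 1: discover 0; path=0; order=0
step 2: discover 4; path=0>4; order=0,4
step 3: discover 3; path=0>4>3; order=0,4,3
step 4: discover 6; path=0>6; order=0,4,3,6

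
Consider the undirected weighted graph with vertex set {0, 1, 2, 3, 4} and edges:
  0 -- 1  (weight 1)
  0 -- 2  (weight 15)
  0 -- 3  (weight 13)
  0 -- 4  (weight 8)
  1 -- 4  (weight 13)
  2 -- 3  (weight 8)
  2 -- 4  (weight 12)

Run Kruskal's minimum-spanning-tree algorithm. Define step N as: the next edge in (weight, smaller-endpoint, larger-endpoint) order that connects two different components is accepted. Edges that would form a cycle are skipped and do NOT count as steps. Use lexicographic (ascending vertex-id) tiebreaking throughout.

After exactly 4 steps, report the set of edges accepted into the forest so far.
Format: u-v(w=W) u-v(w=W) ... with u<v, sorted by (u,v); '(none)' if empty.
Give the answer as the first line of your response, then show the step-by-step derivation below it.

0-1(w=1) 0-4(w=8) 2-3(w=8) 2-4(w=12)

step 1: add edge 0-1 (w=1); MST = {0-1(w=1)}
step 2: add edge 0-4 (w=8); MST = {0-1(w=1) 0-4(w=8)}
step 3: add edge 2-3 (w=8); MST = {0-1(w=1) 0-4(w=8) 2-3(w=8)}
step 4: add edge 2-4 (w=12); MST = {0-1(w=1) 0-4(w=8) 2-3(w=8) 2-4(w=12)}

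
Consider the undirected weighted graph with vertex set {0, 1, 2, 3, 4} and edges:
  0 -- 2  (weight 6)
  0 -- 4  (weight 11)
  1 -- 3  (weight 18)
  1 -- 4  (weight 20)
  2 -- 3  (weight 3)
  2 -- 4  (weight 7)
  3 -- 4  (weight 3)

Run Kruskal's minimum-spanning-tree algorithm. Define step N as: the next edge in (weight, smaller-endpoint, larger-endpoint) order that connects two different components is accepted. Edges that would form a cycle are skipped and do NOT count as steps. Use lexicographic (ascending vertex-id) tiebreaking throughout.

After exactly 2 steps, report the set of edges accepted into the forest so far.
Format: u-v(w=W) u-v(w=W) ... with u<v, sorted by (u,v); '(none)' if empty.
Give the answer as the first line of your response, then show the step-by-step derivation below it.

2-3(w=3) 3-4(w=3)

step 1: add edge 2-3 (w=3); MST = {2-3(w=3)}
step 2: add edge 3-4 (w=3); MST = {2-3(w=3) 3-4(w=3)}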